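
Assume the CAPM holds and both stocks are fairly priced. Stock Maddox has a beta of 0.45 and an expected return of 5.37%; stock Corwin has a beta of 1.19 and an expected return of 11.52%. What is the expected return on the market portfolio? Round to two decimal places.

9.94%

Both satisfy E(R) = R_f + β·MRP, so the slope of the SML is
MRP = (11.52% − 5.37%) / (1.19 − 0.45) = 6.15% / 0.74 = 8.3108%
R_f = E(R_Maddox) − β_Maddox·MRP = 5.37% − 0.45 × 8.3108% = 1.6301%
E(R_m) = R_f + MRP = 1.6301% + 8.3108% = 9.94%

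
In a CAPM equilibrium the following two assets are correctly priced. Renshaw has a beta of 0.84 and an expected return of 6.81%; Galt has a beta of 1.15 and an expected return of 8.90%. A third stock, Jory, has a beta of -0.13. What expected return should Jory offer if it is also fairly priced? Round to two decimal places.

0.27%

MRP (SML slope) = (8.90% − 6.81%) / (1.15 − 0.84) = 2.09% / 0.31 = 6.7419%
R_f (intercept) = 6.81% − 0.84 × 6.7419% = 1.1468%
E(R_Jory) = R_f + β × MRP = 1.1468% + -0.13 × 6.7419% = 0.27%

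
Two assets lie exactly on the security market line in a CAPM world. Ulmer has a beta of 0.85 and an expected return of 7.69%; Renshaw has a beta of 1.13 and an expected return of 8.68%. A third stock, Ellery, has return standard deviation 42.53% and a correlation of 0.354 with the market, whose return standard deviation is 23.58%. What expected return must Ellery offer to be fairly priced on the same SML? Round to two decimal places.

6.94%

MRP = (8.68% − 7.69%) / (1.13 − 0.85) = 3.5357%
R_f = 7.69% − 0.85 × 3.5357% = 4.6847%
β_Ellery = ρ·σ_i/σ_m = 0.354 × 42.53 / 23.58 = 0.6385
E(R_Ellery) = R_f + β × MRP = 4.6847% + 0.6385 × 3.5357% = 6.94%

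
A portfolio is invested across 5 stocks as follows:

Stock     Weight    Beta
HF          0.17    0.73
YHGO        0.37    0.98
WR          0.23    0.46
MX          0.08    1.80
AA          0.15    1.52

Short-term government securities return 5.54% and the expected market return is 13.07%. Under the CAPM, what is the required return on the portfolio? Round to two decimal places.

β_P = Σ w_i β_i = 0.17×0.73 + 0.37×0.98 + 0.23×0.46 + 0.08×1.80 + 0.15×1.52 = 0.9645
MRP = 13.07% − 5.54% = 7.53%
E(R_P) = R_f + β_P × MRP = 5.54% + 0.9645 × 7.53% = 12.80%

12.80%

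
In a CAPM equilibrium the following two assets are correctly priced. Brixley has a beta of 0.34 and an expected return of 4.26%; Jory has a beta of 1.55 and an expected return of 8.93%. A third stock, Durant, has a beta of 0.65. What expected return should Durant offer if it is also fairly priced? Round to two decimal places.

5.46%

MRP (SML slope) = (8.93% − 4.26%) / (1.55 − 0.34) = 4.67% / 1.21 = 3.8595%
R_f (intercept) = 4.26% − 0.34 × 3.8595% = 2.9478%
E(R_Durant) = R_f + β × MRP = 2.9478% + 0.65 × 3.8595% = 5.46%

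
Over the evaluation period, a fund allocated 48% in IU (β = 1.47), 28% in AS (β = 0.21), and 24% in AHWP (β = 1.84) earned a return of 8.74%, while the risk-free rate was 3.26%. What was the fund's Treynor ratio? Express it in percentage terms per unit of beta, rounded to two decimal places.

4.54%

β_P = 0.48×1.47 + 0.28×0.21 + 0.24×1.84 = 1.2060
Treynor = (R_P − R_f) / β_P = (8.74% − 3.26%) / 1.2060 = 5.48% / 1.2060 = 4.54%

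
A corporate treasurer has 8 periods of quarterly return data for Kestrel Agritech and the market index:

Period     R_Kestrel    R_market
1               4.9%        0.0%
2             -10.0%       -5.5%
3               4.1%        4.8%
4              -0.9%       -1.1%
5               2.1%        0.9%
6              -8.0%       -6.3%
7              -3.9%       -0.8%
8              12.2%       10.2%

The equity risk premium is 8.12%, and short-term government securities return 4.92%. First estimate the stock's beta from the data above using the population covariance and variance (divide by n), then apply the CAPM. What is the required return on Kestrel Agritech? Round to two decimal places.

Mean R_i = (4.9 − 10.0 + 4.1 − 0.9 + 2.1 − 8.0 − 3.9 + 12.2) / 8 = 0.0625%
Mean R_m = (0.0 − 5.5 + 4.8 − 1.1 + 0.9 − 6.3 − 0.8 + 10.2) / 8 = 0.2750%
Σ(R_i − R̄_i)(R_m − R̄_m) = 255.3825  ⇒  Cov = 255.3825 / 8 = 31.9228
Σ(R_m − R̄_m)² = 199.0750  ⇒  Var(R_m) = 199.0750 / 8 = 24.8844
β = Cov / Var(R_m) = 31.9228 / 24.8844 = 1.2828
E(R) = R_f + β × MRP = 4.92% + 1.2828 × 8.12% = 15.34%

15.34%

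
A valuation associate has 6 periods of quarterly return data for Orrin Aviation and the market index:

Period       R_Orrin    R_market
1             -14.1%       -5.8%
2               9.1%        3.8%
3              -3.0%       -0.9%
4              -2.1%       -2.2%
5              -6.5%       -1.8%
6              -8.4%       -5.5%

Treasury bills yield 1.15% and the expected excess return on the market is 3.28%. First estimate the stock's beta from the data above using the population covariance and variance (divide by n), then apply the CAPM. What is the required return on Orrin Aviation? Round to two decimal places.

8.07%

Mean R_i = (-14.1 + 9.1 − 3.0 − 2.1 − 6.5 − 8.4) / 6 = -4.1667%
Mean R_m = (-5.8 + 3.8 − 0.9 − 2.2 − 1.8 − 5.5) / 6 = -2.0667%
Σ(R_i − R̄_i)(R_m − R̄_m) = 129.9133  ⇒  Cov = 129.9133 / 6 = 21.6522
Σ(R_m − R̄_m)² = 61.5933  ⇒  Var(R_m) = 61.5933 / 6 = 10.2656
β = Cov / Var(R_m) = 21.6522 / 10.2656 = 2.1092
E(R) = R_f + β × MRP = 1.15% + 2.1092 × 3.28% = 8.07%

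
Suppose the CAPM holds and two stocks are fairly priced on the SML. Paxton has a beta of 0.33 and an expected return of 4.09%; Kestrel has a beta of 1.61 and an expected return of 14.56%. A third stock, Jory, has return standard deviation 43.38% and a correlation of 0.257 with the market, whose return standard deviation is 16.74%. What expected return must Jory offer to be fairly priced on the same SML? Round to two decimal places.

MRP = (14.56% − 4.09%) / (1.61 − 0.33) = 8.1797%
R_f = 4.09% − 0.33 × 8.1797% = 1.3907%
β_Jory = ρ·σ_i/σ_m = 0.257 × 43.38 / 16.74 = 0.6660
E(R_Jory) = R_f + β × MRP = 1.3907% + 0.6660 × 8.1797% = 6.84%

6.84%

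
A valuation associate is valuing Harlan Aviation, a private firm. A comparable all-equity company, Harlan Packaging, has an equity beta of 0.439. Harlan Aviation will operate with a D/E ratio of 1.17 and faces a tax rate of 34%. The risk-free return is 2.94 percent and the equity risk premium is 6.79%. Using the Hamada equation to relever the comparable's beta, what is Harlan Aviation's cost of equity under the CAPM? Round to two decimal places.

8.22%

β_L = β_U × [1 + (1 − t)(D/E)] = 0.439 × [1 + (1 − 0.34) × 1.17]
    = 0.439 × [1 + 0.66 × 1.17] = 0.439 × 1.7722 = 0.7780
E(R) = R_f + β_L × MRP = 2.94% + 0.7780 × 6.79% = 8.22%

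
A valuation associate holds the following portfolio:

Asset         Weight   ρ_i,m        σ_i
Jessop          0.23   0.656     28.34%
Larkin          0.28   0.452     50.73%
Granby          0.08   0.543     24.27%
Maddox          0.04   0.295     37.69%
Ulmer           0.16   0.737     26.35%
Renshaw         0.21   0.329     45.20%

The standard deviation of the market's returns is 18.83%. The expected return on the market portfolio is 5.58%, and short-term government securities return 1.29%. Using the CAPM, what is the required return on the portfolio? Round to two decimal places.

β_Jessop = 0.656 × 28.34% / 18.83% = 0.9873
β_Larkin = 0.452 × 50.73% / 18.83% = 1.2177
β_Granby = 0.543 × 24.27% / 18.83% = 0.6999
β_Maddox = 0.295 × 37.69% / 18.83% = 0.5905
β_Ulmer = 0.737 × 26.35% / 18.83% = 1.0313
β_Renshaw = 0.329 × 45.20% / 18.83% = 0.7897
β_P = Σ w_i β_i = 0.23×0.9873 + 0.28×1.2177 + 0.08×0.6999 + 0.04×0.5905 + 0.16×1.0313 + 0.21×0.7897 = 0.9785
MRP = 5.58% − 1.29% = 4.29%
E(R_P) = R_f + β_P × MRP = 1.29% + 0.9785 × 4.29% = 5.49%

5.49%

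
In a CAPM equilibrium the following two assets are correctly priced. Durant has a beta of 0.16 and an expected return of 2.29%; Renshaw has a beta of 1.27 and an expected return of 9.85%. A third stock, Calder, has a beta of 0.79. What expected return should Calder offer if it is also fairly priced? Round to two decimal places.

MRP (SML slope) = (9.85% − 2.29%) / (1.27 − 0.16) = 7.56% / 1.11 = 6.8108%
R_f (intercept) = 2.29% − 0.16 × 6.8108% = 1.2003%
E(R_Calder) = R_f + β × MRP = 1.2003% + 0.79 × 6.8108% = 6.58%

6.58%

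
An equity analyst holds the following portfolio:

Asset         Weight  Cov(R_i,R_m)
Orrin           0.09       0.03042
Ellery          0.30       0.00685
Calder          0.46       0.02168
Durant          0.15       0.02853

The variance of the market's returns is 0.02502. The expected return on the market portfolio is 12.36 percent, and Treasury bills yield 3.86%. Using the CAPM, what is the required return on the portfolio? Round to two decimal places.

β_Orrin = 0.03042 / 0.02502 = 1.2158
β_Ellery = 0.00685 / 0.02502 = 0.2738
β_Calder = 0.02168 / 0.02502 = 0.8665
β_Durant = 0.02853 / 0.02502 = 1.1403
β_P = Σ w_i β_i = 0.09×1.2158 + 0.30×0.2738 + 0.46×0.8665 + 0.15×1.1403 = 0.7612
MRP = 12.36% − 3.86% = 8.50%
E(R_P) = R_f + β_P × MRP = 3.86% + 0.7612 × 8.50% = 10.33%

10.33%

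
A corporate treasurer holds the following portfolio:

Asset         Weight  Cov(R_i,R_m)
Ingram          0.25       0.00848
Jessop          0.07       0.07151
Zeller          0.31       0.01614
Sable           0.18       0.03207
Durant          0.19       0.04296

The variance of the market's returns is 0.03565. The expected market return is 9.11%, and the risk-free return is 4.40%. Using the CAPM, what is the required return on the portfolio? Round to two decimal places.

7.84%

β_Ingram = 0.00848 / 0.03565 = 0.2379
β_Jessop = 0.07151 / 0.03565 = 2.0059
β_Zeller = 0.01614 / 0.03565 = 0.4527
β_Sable = 0.03207 / 0.03565 = 0.8996
β_Durant = 0.04296 / 0.03565 = 1.2050
β_P = Σ w_i β_i = 0.25×0.2379 + 0.07×2.0059 + 0.31×0.4527 + 0.18×0.8996 + 0.19×1.2050 = 0.7311
MRP = 9.11% − 4.40% = 4.71%
E(R_P) = R_f + β_P × MRP = 4.40% + 0.7311 × 4.71% = 7.84%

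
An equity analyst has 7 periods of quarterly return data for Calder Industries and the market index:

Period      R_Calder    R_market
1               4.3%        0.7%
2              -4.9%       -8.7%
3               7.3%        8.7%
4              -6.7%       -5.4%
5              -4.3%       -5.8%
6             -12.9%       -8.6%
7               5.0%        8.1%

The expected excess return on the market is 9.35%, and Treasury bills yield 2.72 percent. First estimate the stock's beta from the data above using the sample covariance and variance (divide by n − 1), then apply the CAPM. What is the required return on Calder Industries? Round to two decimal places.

Mean R_i = (4.3 − 4.9 + 7.3 − 6.7 − 4.3 − 12.9 + 5.0) / 7 = -1.7429%
Mean R_m = (0.7 − 8.7 + 8.7 − 5.4 − 5.8 − 8.6 + 8.1) / 7 = -1.5714%
Σ(R_i − R̄_i)(R_m − R̄_m) = 302.5386  ⇒  Cov = 302.5386 / 6 = 50.4231
Σ(R_m − R̄_m)² = 336.9543  ⇒  Var(R_m) = 336.9543 / 6 = 56.1591
β = Cov / Var(R_m) = 50.4231 / 56.1591 = 0.8979
E(R) = R_f + β × MRP = 2.72% + 0.8979 × 9.35% = 11.12%

11.12%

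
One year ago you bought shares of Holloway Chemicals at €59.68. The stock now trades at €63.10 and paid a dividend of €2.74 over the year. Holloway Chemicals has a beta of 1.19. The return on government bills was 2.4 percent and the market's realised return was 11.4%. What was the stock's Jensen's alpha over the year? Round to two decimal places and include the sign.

-2.79%

Realised HPR = (P1 + D1 − P0) / P0 = (63.10 + 2.74 − 59.68) / 59.68 = 6.16 / 59.68 = 10.3217%
MRP = 11.4% − 2.4% = 9.00%
CAPM required = R_f + β·MRP = 2.4% + 1.19 × 9.0% = 13.1100%
α = realised − required = 10.3217% − 13.1100% = -2.79%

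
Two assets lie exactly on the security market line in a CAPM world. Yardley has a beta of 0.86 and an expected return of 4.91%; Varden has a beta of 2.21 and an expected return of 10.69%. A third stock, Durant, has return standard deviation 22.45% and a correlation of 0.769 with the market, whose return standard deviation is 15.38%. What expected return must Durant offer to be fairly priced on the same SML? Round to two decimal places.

MRP = (10.69% − 4.91%) / (2.21 − 0.86) = 4.2815%
R_f = 4.91% − 0.86 × 4.2815% = 1.2279%
β_Durant = ρ·σ_i/σ_m = 0.769 × 22.45 / 15.38 = 1.1225
E(R_Durant) = R_f + β × MRP = 1.2279% + 1.1225 × 4.2815% = 6.03%

6.03%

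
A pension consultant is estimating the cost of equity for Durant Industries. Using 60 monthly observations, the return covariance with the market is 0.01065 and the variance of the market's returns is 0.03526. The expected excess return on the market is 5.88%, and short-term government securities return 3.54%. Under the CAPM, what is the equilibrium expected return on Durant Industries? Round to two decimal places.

5.32%

β = Cov(R_i, R_m) / Var(R_m) = 0.01065 / 0.03526 = 0.3020
E(R) = R_f + β × MRP = 3.54% + 0.3020 × 5.88% = 5.32%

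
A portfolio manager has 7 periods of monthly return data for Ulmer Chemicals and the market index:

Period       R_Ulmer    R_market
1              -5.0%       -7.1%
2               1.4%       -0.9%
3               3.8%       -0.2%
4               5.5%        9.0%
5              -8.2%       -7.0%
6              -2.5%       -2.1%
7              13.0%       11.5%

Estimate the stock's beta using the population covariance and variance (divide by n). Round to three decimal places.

0.921

Mean R_i = (-5.0 + 1.4 + 3.8 + 5.5 − 8.2 − 2.5 + 13.0) / 7 = 1.1429%
Mean R_m = (-7.1 − 0.9 − 0.2 + 9.0 − 7.0 − 2.1 + 11.5) / 7 = 0.4571%
Σ(R_i − R̄_i)(R_m − R̄_m) = 291.4729  ⇒  Cov = 291.4729 / 7 = 41.6390
Σ(R_m − R̄_m)² = 316.4571  ⇒  Var(R_m) = 316.4571 / 7 = 45.2082
β = Cov / Var(R_m) = 41.6390 / 45.2082 = 0.9210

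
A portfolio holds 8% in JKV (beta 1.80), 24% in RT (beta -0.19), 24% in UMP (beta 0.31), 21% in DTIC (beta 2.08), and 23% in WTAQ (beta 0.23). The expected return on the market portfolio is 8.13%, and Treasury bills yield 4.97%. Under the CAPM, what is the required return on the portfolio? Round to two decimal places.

β_P = Σ w_i β_i = 0.08×1.80 + 0.24×-0.19 + 0.24×0.31 + 0.21×2.08 + 0.23×0.23 = 0.6625
MRP = 8.13% − 4.97% = 3.16%
E(R_P) = R_f + β_P × MRP = 4.97% + 0.6625 × 3.16% = 7.06%

7.06%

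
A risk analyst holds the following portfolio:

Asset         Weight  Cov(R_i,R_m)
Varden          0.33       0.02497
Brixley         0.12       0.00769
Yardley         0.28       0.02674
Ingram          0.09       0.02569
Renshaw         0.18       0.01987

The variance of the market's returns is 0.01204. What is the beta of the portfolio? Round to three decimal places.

1.872

β_Varden = 0.02497 / 0.01204 = 2.0739
β_Brixley = 0.00769 / 0.01204 = 0.6387
β_Yardley = 0.02674 / 0.01204 = 2.2209
β_Ingram = 0.02569 / 0.01204 = 2.1337
β_Renshaw = 0.01987 / 0.01204 = 1.6503
β_P = Σ w_i β_i = 0.33×2.0739 + 0.12×0.6387 + 0.28×2.2209 + 0.09×2.1337 + 0.18×1.6503 = 1.8720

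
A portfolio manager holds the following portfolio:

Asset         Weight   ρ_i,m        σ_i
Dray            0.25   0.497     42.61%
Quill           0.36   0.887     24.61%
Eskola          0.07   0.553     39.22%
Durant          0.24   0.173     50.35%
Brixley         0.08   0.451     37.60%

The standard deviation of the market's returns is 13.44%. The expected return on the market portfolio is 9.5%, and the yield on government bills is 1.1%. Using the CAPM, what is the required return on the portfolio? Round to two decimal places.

12.42%

β_Dray = 0.497 × 42.61% / 13.44% = 1.5757
β_Quill = 0.887 × 24.61% / 13.44% = 1.6242
β_Eskola = 0.553 × 39.22% / 13.44% = 1.6137
β_Durant = 0.173 × 50.35% / 13.44% = 0.6481
β_Brixley = 0.451 × 37.60% / 13.44% = 1.2617
β_P = Σ w_i β_i = 0.25×1.5757 + 0.36×1.6242 + 0.07×1.6137 + 0.24×0.6481 + 0.08×1.2617 = 1.3481
MRP = 9.5% − 1.1% = 8.40%
E(R_P) = R_f + β_P × MRP = 1.1% + 1.3481 × 8.4% = 12.42%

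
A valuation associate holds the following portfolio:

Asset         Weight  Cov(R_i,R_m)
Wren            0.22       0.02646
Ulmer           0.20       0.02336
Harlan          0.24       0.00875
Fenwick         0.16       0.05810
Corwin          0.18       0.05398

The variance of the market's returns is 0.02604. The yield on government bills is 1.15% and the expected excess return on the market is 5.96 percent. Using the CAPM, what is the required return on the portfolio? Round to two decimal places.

8.38%

β_Wren = 0.02646 / 0.02604 = 1.0161
β_Ulmer = 0.02336 / 0.02604 = 0.8971
β_Harlan = 0.00875 / 0.02604 = 0.3360
β_Fenwick = 0.05810 / 0.02604 = 2.2312
β_Corwin = 0.05398 / 0.02604 = 2.0730
β_P = Σ w_i β_i = 0.22×1.0161 + 0.20×0.8971 + 0.24×0.3360 + 0.16×2.2312 + 0.18×2.0730 = 1.2137
E(R_P) = R_f + β_P × MRP = 1.15% + 1.2137 × 5.96% = 8.38%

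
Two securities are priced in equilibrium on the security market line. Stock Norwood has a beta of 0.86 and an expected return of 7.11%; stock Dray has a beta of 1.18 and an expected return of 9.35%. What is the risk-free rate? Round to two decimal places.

Both satisfy E(R) = R_f + β·MRP, so the slope of the SML is
MRP = (9.35% − 7.11%) / (1.18 − 0.86) = 2.24% / 0.32 = 7.0000%
R_f = E(R_Norwood) − β_Norwood·MRP = 7.11% − 0.86 × 7.0000% = 1.0900%

1.09%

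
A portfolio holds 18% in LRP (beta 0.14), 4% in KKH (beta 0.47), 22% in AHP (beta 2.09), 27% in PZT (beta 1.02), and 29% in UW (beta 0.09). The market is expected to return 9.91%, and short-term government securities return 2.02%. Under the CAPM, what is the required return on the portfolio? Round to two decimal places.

β_P = Σ w_i β_i = 0.18×0.14 + 0.04×0.47 + 0.22×2.09 + 0.27×1.02 + 0.29×0.09 = 0.8053
MRP = 9.91% − 2.02% = 7.89%
E(R_P) = R_f + β_P × MRP = 2.02% + 0.8053 × 7.89% = 8.37%

8.37%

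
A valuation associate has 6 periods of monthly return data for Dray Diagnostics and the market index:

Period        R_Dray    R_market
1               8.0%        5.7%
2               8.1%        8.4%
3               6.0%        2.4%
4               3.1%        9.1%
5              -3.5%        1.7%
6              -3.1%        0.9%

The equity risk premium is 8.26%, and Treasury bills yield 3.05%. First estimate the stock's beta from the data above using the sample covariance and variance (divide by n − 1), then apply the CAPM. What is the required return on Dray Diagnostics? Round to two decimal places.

10.96%

Mean R_i = (8.0 + 8.1 + 6.0 + 3.1 − 3.5 − 3.1) / 6 = 3.1000%
Mean R_m = (5.7 + 8.4 + 2.4 + 9.1 + 1.7 + 0.9) / 6 = 4.7000%
Σ(R_i − R̄_i)(R_m − R̄_m) = 60.0900  ⇒  Cov = 60.0900 / 5 = 12.0180
Σ(R_m − R̄_m)² = 62.7800  ⇒  Var(R_m) = 62.7800 / 5 = 12.5560
β = Cov / Var(R_m) = 12.0180 / 12.5560 = 0.9572
E(R) = R_f + β × MRP = 3.05% + 0.9572 × 8.26% = 10.96%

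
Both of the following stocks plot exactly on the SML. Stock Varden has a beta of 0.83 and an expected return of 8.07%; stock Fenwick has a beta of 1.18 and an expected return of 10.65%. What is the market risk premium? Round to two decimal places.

Both satisfy E(R) = R_f + β·MRP, so the slope of the SML is
MRP = (10.65% − 8.07%) / (1.18 − 0.83) = 2.58% / 0.35 = 7.3714%

7.37%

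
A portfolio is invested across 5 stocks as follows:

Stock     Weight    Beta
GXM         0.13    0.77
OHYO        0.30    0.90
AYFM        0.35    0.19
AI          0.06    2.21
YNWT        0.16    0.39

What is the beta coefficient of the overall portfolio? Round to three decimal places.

0.632

β_P = Σ w_i β_i = 0.13×0.77 + 0.30×0.90 + 0.35×0.19 + 0.06×2.21 + 0.16×0.39 = 0.6316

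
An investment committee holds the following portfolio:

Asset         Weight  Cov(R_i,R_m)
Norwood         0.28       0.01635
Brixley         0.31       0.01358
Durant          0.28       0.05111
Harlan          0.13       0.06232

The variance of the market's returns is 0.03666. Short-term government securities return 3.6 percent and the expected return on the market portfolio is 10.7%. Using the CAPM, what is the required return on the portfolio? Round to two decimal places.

9.64%

β_Norwood = 0.01635 / 0.03666 = 0.4460
β_Brixley = 0.01358 / 0.03666 = 0.3704
β_Durant = 0.05111 / 0.03666 = 1.3942
β_Harlan = 0.06232 / 0.03666 = 1.6999
β_P = Σ w_i β_i = 0.28×0.4460 + 0.31×0.3704 + 0.28×1.3942 + 0.13×1.6999 = 0.8511
MRP = 10.7% − 3.6% = 7.10%
E(R_P) = R_f + β_P × MRP = 3.6% + 0.8511 × 7.1% = 9.64%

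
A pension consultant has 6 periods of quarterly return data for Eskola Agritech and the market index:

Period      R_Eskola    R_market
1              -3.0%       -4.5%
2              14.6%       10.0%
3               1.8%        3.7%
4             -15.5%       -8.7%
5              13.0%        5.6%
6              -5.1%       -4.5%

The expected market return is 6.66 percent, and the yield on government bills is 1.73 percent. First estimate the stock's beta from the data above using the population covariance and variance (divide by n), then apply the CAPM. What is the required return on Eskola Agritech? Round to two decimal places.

Mean R_i = (-3.0 + 14.6 + 1.8 − 15.5 + 13.0 − 5.1) / 6 = 0.9667%
Mean R_m = (-4.5 + 10.0 + 3.7 − 8.7 + 5.6 − 4.5) / 6 = 0.2667%
Σ(R_i − R̄_i)(R_m − R̄_m) = 395.2133  ⇒  Cov = 395.2133 / 6 = 65.8689
Σ(R_m − R̄_m)² = 260.8133  ⇒  Var(R_m) = 260.8133 / 6 = 43.4689
β = Cov / Var(R_m) = 65.8689 / 43.4689 = 1.5153
MRP = 6.66% − 1.73% = 4.93%
E(R) = R_f + β × MRP = 1.73% + 1.5153 × 4.93% = 9.20%

9.20%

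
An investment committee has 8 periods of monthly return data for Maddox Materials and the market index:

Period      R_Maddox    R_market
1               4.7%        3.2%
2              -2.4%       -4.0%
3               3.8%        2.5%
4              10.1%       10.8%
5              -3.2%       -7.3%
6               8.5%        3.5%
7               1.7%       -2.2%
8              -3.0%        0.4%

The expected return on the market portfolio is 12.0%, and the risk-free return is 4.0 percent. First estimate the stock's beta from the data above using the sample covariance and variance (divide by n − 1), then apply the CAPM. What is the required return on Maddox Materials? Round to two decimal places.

10.51%

Mean R_i = (4.7 − 2.4 + 3.8 + 10.1 − 3.2 + 8.5 + 1.7 − 3.0) / 8 = 2.5250%
Mean R_m = (3.2 − 4.0 + 2.5 + 10.8 − 7.3 + 3.5 − 2.2 + 0.4) / 8 = 0.8625%
Σ(R_i − R̄_i)(R_m − R̄_m) = 173.9675  ⇒  Cov = 173.9675 / 7 = 24.8525
Σ(R_m − R̄_m)² = 213.7188  ⇒  Var(R_m) = 213.7188 / 7 = 30.5313
β = Cov / Var(R_m) = 24.8525 / 30.5313 = 0.8140
MRP = 12.0% − 4.0% = 8.00%
E(R) = R_f + β × MRP = 4.0% + 0.8140 × 8.0% = 10.51%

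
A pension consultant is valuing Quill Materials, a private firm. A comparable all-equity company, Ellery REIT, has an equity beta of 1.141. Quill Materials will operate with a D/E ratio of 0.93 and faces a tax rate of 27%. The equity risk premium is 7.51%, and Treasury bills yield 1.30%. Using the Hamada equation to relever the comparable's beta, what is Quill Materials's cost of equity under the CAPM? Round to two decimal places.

β_L = β_U × [1 + (1 − t)(D/E)] = 1.141 × [1 + (1 − 0.27) × 0.93]
    = 1.141 × [1 + 0.73 × 0.93] = 1.141 × 1.6789 = 1.9156
E(R) = R_f + β_L × MRP = 1.30% + 1.9156 × 7.51% = 15.69%

15.69%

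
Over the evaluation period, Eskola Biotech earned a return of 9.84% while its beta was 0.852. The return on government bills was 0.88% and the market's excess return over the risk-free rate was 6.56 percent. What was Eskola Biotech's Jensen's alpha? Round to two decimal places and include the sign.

CAPM benchmark = R_f + β(R_m − R_f) = 0.88% + 0.852 × 6.56% = 6.46912%
α = actual − benchmark = 9.84% − 6.46912% = +3.37%

+3.37%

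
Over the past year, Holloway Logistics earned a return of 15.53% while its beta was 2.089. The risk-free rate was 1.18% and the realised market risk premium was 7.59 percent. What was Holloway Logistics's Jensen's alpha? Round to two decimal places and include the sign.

CAPM benchmark = R_f + β(R_m − R_f) = 1.18% + 2.089 × 7.59% = 17.03551%
α = actual − benchmark = 15.53% − 17.03551% = -1.51%

-1.51%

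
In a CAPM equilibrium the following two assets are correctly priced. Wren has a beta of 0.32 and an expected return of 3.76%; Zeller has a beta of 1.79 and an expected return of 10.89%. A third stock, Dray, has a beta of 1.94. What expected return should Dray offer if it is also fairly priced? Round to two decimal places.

MRP (SML slope) = (10.89% − 3.76%) / (1.79 − 0.32) = 7.13% / 1.47 = 4.8503%
R_f (intercept) = 3.76% − 0.32 × 4.8503% = 2.2079%
E(R_Dray) = R_f + β × MRP = 2.2079% + 1.94 × 4.8503% = 11.62%

11.62%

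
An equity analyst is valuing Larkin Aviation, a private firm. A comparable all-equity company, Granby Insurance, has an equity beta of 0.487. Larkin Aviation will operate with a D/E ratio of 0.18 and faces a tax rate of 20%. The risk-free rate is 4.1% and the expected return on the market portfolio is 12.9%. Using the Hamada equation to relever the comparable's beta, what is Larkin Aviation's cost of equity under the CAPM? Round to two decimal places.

β_L = β_U × [1 + (1 − t)(D/E)] = 0.487 × [1 + (1 − 0.20) × 0.18]
    = 0.487 × [1 + 0.80 × 0.18] = 0.487 × 1.1440 = 0.5571
MRP = 12.9% − 4.1% = 8.80%
E(R) = R_f + β_L × MRP = 4.1% + 0.5571 × 8.8% = 9.00%

9.00%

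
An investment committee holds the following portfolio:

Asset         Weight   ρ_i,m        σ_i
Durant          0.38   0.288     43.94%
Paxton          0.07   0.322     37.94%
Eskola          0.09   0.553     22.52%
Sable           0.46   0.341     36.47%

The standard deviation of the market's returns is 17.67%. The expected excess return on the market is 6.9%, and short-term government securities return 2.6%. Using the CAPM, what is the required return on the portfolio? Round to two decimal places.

β_Durant = 0.288 × 43.94% / 17.67% = 0.7162
β_Paxton = 0.322 × 37.94% / 17.67% = 0.6914
β_Eskola = 0.553 × 22.52% / 17.67% = 0.7048
β_Sable = 0.341 × 36.47% / 17.67% = 0.7038
β_P = Σ w_i β_i = 0.38×0.7162 + 0.07×0.6914 + 0.09×0.7048 + 0.46×0.7038 = 0.7077
E(R_P) = R_f + β_P × MRP = 2.6% + 0.7077 × 6.9% = 7.48%

7.48%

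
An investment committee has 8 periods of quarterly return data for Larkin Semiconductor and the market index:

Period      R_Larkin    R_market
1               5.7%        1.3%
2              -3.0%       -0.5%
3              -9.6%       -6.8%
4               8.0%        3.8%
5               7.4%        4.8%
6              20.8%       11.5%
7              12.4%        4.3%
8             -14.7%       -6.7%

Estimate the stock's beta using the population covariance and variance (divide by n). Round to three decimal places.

Mean R_i = (5.7 − 3.0 − 9.6 + 8.0 + 7.4 + 20.8 + 12.4 − 14.7) / 8 = 3.3750%
Mean R_m = (1.3 − 0.5 − 6.8 + 3.8 + 4.8 + 11.5 + 4.3 − 6.7) / 8 = 1.4625%
Σ(R_i − R̄_i)(R_m − R̄_m) = 491.6325  ⇒  Cov = 491.6325 / 8 = 61.4541
Σ(R_m − R̄_m)² = 264.1788  ⇒  Var(R_m) = 264.1788 / 8 = 33.0224
β = Cov / Var(R_m) = 61.4541 / 33.0224 = 1.8610

1.861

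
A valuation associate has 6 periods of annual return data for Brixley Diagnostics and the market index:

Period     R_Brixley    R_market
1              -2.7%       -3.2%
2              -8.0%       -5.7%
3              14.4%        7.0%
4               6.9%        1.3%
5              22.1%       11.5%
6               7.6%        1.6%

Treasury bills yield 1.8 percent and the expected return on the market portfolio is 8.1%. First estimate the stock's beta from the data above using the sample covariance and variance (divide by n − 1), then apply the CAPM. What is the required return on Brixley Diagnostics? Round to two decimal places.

Mean R_i = (-2.7 − 8.0 + 14.4 + 6.9 + 22.1 + 7.6) / 6 = 6.7167%
Mean R_m = (-3.2 − 5.7 + 7.0 + 1.3 + 11.5 + 1.6) / 6 = 2.0833%
Σ(R_i − R̄_i)(R_m − R̄_m) = 346.3617  ⇒  Cov = 346.3617 / 5 = 69.2723
Σ(R_m − R̄_m)² = 202.1883  ⇒  Var(R_m) = 202.1883 / 5 = 40.4377
β = Cov / Var(R_m) = 69.2723 / 40.4377 = 1.7131
MRP = 8.1% − 1.8% = 6.30%
E(R) = R_f + β × MRP = 1.8% + 1.7131 × 6.3% = 12.59%

12.59%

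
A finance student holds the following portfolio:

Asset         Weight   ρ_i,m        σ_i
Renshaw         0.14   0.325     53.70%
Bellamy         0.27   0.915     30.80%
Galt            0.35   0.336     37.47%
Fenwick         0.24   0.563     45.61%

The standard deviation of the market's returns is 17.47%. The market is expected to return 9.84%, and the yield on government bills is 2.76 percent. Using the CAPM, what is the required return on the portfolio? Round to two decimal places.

11.12%

β_Renshaw = 0.325 × 53.70% / 17.47% = 0.9990
β_Bellamy = 0.915 × 30.80% / 17.47% = 1.6132
β_Galt = 0.336 × 37.47% / 17.47% = 0.7207
β_Fenwick = 0.563 × 45.61% / 17.47% = 1.4699
β_P = Σ w_i β_i = 0.14×0.9990 + 0.27×1.6132 + 0.35×0.7207 + 0.24×1.4699 = 1.1804
MRP = 9.84% − 2.76% = 7.08%
E(R_P) = R_f + β_P × MRP = 2.76% + 1.1804 × 7.08% = 11.12%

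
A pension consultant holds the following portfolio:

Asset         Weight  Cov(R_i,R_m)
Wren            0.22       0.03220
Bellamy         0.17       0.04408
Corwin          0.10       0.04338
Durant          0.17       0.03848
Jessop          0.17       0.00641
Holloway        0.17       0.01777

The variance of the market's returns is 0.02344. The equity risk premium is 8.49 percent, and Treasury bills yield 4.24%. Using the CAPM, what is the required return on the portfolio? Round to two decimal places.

β_Wren = 0.03220 / 0.02344 = 1.3737
β_Bellamy = 0.04408 / 0.02344 = 1.8805
β_Corwin = 0.04338 / 0.02344 = 1.8507
β_Durant = 0.03848 / 0.02344 = 1.6416
β_Jessop = 0.00641 / 0.02344 = 0.2735
β_Holloway = 0.01777 / 0.02344 = 0.7581
β_P = Σ w_i β_i = 0.22×1.3737 + 0.17×1.8805 + 0.10×1.8507 + 0.17×1.6416 + 0.17×0.2735 + 0.17×0.7581 = 1.2614
E(R_P) = R_f + β_P × MRP = 4.24% + 1.2614 × 8.49% = 14.95%

14.95%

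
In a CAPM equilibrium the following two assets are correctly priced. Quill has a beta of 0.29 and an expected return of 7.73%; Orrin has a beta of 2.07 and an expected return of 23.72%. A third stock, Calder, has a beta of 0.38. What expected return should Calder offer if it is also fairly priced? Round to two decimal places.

8.54%

MRP (SML slope) = (23.72% − 7.73%) / (2.07 − 0.29) = 15.99% / 1.78 = 8.9831%
R_f (intercept) = 7.73% − 0.29 × 8.9831% = 5.1249%
E(R_Calder) = R_f + β × MRP = 5.1249% + 0.38 × 8.9831% = 8.54%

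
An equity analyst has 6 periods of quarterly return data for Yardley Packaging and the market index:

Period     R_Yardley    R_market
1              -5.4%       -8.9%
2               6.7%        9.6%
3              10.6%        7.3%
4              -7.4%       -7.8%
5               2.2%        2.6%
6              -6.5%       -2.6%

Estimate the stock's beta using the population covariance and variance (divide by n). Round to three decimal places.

Mean R_i = (-5.4 + 6.7 + 10.6 − 7.4 + 2.2 − 6.5) / 6 = 0.0333%
Mean R_m = (-8.9 + 9.6 + 7.3 − 7.8 + 2.6 − 2.6) / 6 = 0.0333%
Σ(R_i − R̄_i)(R_m − R̄_m) = 270.0933  ⇒  Cov = 270.0933 / 6 = 45.0156
Σ(R_m − R̄_m)² = 299.0133  ⇒  Var(R_m) = 299.0133 / 6 = 49.8356
β = Cov / Var(R_m) = 45.0156 / 49.8356 = 0.9033

0.903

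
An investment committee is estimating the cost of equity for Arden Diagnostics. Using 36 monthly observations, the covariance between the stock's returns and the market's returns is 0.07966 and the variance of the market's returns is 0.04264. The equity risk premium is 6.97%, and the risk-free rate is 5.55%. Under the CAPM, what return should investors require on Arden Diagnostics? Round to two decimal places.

18.57%

β = Cov(R_i, R_m) / Var(R_m) = 0.07966 / 0.04264 = 1.8682
E(R) = R_f + β × MRP = 5.55% + 1.8682 × 6.97% = 18.57%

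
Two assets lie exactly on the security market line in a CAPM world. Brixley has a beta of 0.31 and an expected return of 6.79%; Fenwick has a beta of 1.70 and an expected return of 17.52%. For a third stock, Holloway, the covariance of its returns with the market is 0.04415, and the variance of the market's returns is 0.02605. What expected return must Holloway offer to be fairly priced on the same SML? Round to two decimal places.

MRP = (17.52% − 6.79%) / (1.70 − 0.31) = 7.7194%
R_f = 6.79% − 0.31 × 7.7194% = 4.3970%
β_Holloway = Cov / Var(R_m) = 0.04415 / 0.02605 = 1.6948
E(R_Holloway) = R_f + β × MRP = 4.3970% + 1.6948 × 7.7194% = 17.48%

17.48%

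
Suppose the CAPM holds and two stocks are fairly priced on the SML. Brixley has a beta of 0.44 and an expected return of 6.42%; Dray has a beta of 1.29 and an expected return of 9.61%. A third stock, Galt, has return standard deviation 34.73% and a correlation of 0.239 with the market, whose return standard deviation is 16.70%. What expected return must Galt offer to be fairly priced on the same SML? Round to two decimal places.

MRP = (9.61% − 6.42%) / (1.29 − 0.44) = 3.7529%
R_f = 6.42% − 0.44 × 3.7529% = 4.7687%
β_Galt = ρ·σ_i/σ_m = 0.239 × 34.73 / 16.70 = 0.4970
E(R_Galt) = R_f + β × MRP = 4.7687% + 0.4970 × 3.7529% = 6.63%

6.63%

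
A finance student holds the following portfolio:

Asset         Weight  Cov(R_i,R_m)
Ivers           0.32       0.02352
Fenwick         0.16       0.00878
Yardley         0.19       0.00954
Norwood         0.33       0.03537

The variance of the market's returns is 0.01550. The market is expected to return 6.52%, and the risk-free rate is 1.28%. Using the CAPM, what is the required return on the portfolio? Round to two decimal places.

β_Ivers = 0.02352 / 0.01550 = 1.5174
β_Fenwick = 0.00878 / 0.01550 = 0.5665
β_Yardley = 0.00954 / 0.01550 = 0.6155
β_Norwood = 0.03537 / 0.01550 = 2.2819
β_P = Σ w_i β_i = 0.32×1.5174 + 0.16×0.5665 + 0.19×0.6155 + 0.33×2.2819 = 1.4462
MRP = 6.52% − 1.28% = 5.24%
E(R_P) = R_f + β_P × MRP = 1.28% + 1.4462 × 5.24% = 8.86%

8.86%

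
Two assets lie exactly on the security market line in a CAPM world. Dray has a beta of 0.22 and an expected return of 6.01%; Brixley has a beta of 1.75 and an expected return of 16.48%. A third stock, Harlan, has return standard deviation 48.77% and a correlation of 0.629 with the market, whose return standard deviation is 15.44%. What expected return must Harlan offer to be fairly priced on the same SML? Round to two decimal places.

18.10%

MRP = (16.48% − 6.01%) / (1.75 − 0.22) = 6.8431%
R_f = 6.01% − 0.22 × 6.8431% = 4.5045%
β_Harlan = ρ·σ_i/σ_m = 0.629 × 48.77 / 15.44 = 1.9868
E(R_Harlan) = R_f + β × MRP = 4.5045% + 1.9868 × 6.8431% = 18.10%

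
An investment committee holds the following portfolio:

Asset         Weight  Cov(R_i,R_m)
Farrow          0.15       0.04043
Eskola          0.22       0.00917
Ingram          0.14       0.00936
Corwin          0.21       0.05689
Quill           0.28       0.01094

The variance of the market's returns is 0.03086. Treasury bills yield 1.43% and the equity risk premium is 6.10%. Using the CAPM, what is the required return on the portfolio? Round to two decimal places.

6.25%

β_Farrow = 0.04043 / 0.03086 = 1.3101
β_Eskola = 0.00917 / 0.03086 = 0.2971
β_Ingram = 0.00936 / 0.03086 = 0.3033
β_Corwin = 0.05689 / 0.03086 = 1.8435
β_Quill = 0.01094 / 0.03086 = 0.3545
β_P = Σ w_i β_i = 0.15×1.3101 + 0.22×0.2971 + 0.14×0.3033 + 0.21×1.8435 + 0.28×0.3545 = 0.7907
E(R_P) = R_f + β_P × MRP = 1.43% + 0.7907 × 6.10% = 6.25%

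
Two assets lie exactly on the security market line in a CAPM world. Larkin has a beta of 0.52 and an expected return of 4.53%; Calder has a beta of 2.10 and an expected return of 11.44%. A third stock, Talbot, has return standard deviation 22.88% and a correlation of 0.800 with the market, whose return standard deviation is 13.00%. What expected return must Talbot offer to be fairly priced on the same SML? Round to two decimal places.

8.41%

MRP = (11.44% − 4.53%) / (2.10 − 0.52) = 4.3734%
R_f = 4.53% − 0.52 × 4.3734% = 2.2558%
β_Talbot = ρ·σ_i/σ_m = 0.800 × 22.88 / 13.00 = 1.4080
E(R_Talbot) = R_f + β × MRP = 2.2558% + 1.4080 × 4.3734% = 8.41%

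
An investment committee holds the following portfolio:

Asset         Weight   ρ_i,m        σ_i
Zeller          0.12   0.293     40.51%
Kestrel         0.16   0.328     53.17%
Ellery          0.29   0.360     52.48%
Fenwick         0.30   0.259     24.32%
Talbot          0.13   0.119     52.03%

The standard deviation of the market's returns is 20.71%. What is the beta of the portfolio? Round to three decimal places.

β_Zeller = 0.293 × 40.51% / 20.71% = 0.5731
β_Kestrel = 0.328 × 53.17% / 20.71% = 0.8421
β_Ellery = 0.360 × 52.48% / 20.71% = 0.9123
β_Fenwick = 0.259 × 24.32% / 20.71% = 0.3041
β_Talbot = 0.119 × 52.03% / 20.71% = 0.2990
β_P = Σ w_i β_i = 0.12×0.5731 + 0.16×0.8421 + 0.29×0.9123 + 0.30×0.3041 + 0.13×0.2990 = 0.5982

0.598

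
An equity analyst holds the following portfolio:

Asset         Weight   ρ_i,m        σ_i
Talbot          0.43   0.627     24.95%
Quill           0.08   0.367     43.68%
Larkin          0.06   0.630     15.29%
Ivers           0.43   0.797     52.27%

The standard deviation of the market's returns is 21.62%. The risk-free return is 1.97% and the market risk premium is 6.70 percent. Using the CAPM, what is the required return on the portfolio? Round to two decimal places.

β_Talbot = 0.627 × 24.95% / 21.62% = 0.7236
β_Quill = 0.367 × 43.68% / 21.62% = 0.7415
β_Larkin = 0.630 × 15.29% / 21.62% = 0.4455
β_Ivers = 0.797 × 52.27% / 21.62% = 1.9269
β_P = Σ w_i β_i = 0.43×0.7236 + 0.08×0.7415 + 0.06×0.4455 + 0.43×1.9269 = 1.2258
E(R_P) = R_f + β_P × MRP = 1.97% + 1.2258 × 6.70% = 10.18%

10.18%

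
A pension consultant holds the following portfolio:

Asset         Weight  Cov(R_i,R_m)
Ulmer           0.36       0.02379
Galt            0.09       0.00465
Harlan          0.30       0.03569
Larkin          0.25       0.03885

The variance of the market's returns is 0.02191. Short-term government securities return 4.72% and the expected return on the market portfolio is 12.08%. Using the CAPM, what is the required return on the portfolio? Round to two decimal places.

14.60%

β_Ulmer = 0.02379 / 0.02191 = 1.0858
β_Galt = 0.00465 / 0.02191 = 0.2122
β_Harlan = 0.03569 / 0.02191 = 1.6289
β_Larkin = 0.03885 / 0.02191 = 1.7732
β_P = Σ w_i β_i = 0.36×1.0858 + 0.09×0.2122 + 0.30×1.6289 + 0.25×1.7732 = 1.3420
MRP = 12.08% − 4.72% = 7.36%
E(R_P) = R_f + β_P × MRP = 4.72% + 1.3420 × 7.36% = 14.60%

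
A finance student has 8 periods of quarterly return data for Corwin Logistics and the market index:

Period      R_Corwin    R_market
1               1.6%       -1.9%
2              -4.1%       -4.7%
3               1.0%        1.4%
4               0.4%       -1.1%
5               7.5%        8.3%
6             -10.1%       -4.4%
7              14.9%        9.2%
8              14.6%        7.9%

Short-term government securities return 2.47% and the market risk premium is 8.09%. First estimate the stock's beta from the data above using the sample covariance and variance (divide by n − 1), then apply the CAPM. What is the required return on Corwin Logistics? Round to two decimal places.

Mean R_i = (1.6 − 4.1 + 1.0 + 0.4 + 7.5 − 10.1 + 14.9 + 14.6) / 8 = 3.2250%
Mean R_m = (-1.9 − 4.7 + 1.4 − 1.1 + 8.3 − 4.4 + 9.2 + 7.9) / 8 = 1.8375%
Σ(R_i − R̄_i)(R_m − R̄_m) = 328.8925  ⇒  Cov = 328.8925 / 7 = 46.9846
Σ(R_m − R̄_m)² = 237.1588  ⇒  Var(R_m) = 237.1588 / 7 = 33.8798
β = Cov / Var(R_m) = 46.9846 / 33.8798 = 1.3868
E(R) = R_f + β × MRP = 2.47% + 1.3868 × 8.09% = 13.69%

13.69%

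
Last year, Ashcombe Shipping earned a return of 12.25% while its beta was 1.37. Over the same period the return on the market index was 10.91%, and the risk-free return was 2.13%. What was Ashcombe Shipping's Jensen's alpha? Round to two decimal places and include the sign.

-1.91%

Market excess return = 10.91% − 2.13% = 8.78%
CAPM benchmark = R_f + β(R_m − R_f) = 2.13% + 1.37 × 8.78% = 14.1586%
α = actual − benchmark = 12.25% − 14.1586% = -1.91%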